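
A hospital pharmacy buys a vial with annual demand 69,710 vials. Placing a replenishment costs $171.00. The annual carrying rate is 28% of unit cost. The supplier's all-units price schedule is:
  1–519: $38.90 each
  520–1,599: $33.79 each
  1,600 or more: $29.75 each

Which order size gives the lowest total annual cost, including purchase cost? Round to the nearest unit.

Holding cost per unit per year at price C is H = 0.28·C.
Candidates are each tier's EOQ (if it falls in that tier) and each price-break quantity.
Tier 1 ($38.90): EOQ = 1479.5 exceeds tier's upper bound 519, so this tier is dominated.
EOQ at $33.79 = 1587.4 (feasible in tier 2): TC = 69,710×$33.79 + (69,710/1587.4)×171 + (1587.4/2)×0.28×$33.79 = $2,370,519.65.
EOQ at $29.75 = 1691.8 (feasible in tier 3): TC = 69,710×$29.75 + (69,710/1691.8)×171 + (1691.8/2)×0.28×$29.75 = $2,087,964.84.
Lowest total cost is $2,087,964.84 at Q = 1691.8.

Q* ≈ 1,692 vials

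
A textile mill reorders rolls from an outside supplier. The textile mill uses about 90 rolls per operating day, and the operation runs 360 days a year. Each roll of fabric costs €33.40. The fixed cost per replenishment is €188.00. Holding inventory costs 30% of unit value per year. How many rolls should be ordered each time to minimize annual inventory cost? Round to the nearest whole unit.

Annual demand D = 90 × 360 = 32,400.
Holding cost H = 0.30 × €33.40 = €10.0200 per unit per year.
EOQ = √(2DS / H) = √(2 × 32,400 × 188 / 10.02).
= √(12,182,400 / 10.02) = √1,215,808.3832 ≈ 1102.637.

Q* ≈ 1,103 rolls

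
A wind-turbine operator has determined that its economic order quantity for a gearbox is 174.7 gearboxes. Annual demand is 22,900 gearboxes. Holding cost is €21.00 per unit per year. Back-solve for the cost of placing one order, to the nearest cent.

S ≈ €13.99

Invert the EOQ relation Q*² = 2DS/H.
From Q* = √(2DS/H): S = Q*²H / (2D) = 174.7² × 21 / (2 × 22,900) = 13.9939.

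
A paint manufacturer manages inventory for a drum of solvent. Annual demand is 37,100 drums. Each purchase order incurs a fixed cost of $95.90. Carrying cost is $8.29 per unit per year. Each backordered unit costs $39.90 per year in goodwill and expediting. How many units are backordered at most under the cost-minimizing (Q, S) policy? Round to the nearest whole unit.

S* ≈ 175 drums

With planned backorders, Q* = √(2DS/H) · √((H+B)/B).
√(2DS/H) = √(2 × 37,100 × 95.9 / 8.29) = 926.476.
√((H+B)/B) = √((8.29+39.9)/39.9) = 1.0990.
Q* ≈ 1018.183.
S* = Q* · H/(H+B) = 1018.183 × 8.29/48.19 ≈ 175.155.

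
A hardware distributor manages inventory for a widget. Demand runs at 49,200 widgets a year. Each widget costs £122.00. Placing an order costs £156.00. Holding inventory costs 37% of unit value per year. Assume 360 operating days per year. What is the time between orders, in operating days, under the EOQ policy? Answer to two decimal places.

T ≈ 4.27 days

Holding cost H = 0.37 × £122.00 = £45.1400 per unit per year.
Q* = √(2DS/H) = √(2 × 49,200 × 156 / 45.14) ≈ 583.15.
Cycle time = Q*/D × 360 = 583.15 / 49,200 × 360 ≈ 4.267 days.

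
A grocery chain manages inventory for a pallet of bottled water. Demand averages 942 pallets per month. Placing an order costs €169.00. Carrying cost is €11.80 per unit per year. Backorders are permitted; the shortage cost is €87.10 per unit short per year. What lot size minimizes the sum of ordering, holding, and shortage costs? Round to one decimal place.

Q* ≈ 606.3 pallets

Annual demand D = 942 × 12 = 11,304.
With planned backorders, Q* = √(2DS/H) · √((H+B)/B).
√(2DS/H) = √(2 × 11,304 × 169 / 11.8) = 569.028.
√((H+B)/B) = √((11.8+87.1)/87.1) = 1.0656.
Q* ≈ 606.349.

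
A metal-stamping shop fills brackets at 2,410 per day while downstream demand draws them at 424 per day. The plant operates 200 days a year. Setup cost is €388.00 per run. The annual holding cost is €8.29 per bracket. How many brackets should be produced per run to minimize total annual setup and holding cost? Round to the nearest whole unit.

Q* ≈ 3,104 brackets

Annual demand D = 424 × 200 = 84,800.
Production build-up factor (1 − d/p) = 1 − 424/2,410 = 0.8241.
Q* = √(2DS / (H(1 − d/p))) = √(2 × 84,800 × 388 / (8.29 × 0.8241)).
= √(65,804,800 / 6.8315) ≈ 3103.633.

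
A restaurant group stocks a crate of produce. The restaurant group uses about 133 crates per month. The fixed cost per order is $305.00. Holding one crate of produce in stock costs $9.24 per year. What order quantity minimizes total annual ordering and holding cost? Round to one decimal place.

Q* ≈ 324.6 crates

Annual demand D = 133 × 12 = 1,596.
EOQ = √(2DS / H) = √(2 × 1,596 × 305 / 9.24).
= √(973,560 / 9.24) = √105,363.6364 ≈ 324.598.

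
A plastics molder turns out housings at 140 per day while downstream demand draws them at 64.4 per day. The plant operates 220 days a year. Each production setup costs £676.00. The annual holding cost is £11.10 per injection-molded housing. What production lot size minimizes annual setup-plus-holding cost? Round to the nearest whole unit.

Q* ≈ 1,788 housings

Annual demand D = 64.4 × 220 = 14,168.
Production build-up factor (1 − d/p) = 1 − 64.4/140 = 0.5400.
Q* = √(2DS / (H(1 − d/p))) = √(2 × 14,168 × 676 / (11.1 × 0.5400)).
= √(19,155,136 / 5.994) ≈ 1787.657.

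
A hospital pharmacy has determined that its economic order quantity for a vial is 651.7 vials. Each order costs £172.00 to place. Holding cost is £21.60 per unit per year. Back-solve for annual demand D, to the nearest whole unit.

D ≈ 26,668 vials per year

Invert the EOQ relation Q*² = 2DS/H.
From Q* = √(2DS/H): D = Q*²H / (2S) = 651.7² × 21.6 / (2 × 172) = 26668.019.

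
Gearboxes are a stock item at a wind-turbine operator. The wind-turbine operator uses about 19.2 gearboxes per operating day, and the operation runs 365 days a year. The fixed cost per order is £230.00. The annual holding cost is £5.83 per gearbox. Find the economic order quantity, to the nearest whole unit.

Q* ≈ 744 gearboxes

Annual demand D = 19.2 × 365 = 7,008.
EOQ = √(2DS / H) = √(2 × 7,008 × 230 / 5.83).
= √(3,223,680 / 5.83) = √552,946.8268 ≈ 743.604.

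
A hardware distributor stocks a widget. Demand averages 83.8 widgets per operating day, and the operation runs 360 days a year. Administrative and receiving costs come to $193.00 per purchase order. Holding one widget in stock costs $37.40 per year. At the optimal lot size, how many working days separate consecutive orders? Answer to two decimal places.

Annual demand D = 83.8 × 360 = 30,168.
The optimal lot size = √(2DS/H) = √(2 × 30,168 × 193 / 37.4) ≈ 558.00.
Cycle time = Q*/D × 360 = 558.00 / 30,168 × 360 ≈ 6.659 days.

T ≈ 6.66 days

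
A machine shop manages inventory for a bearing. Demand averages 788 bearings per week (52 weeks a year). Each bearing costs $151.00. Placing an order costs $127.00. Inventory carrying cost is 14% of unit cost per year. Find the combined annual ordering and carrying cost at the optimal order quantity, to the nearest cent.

TC* ≈ $14,833.18

Annual demand D = 788 × 52 = 40,976.
Holding cost H = 0.14 × $151.00 = $21.1400 per unit per year.
Q* = √(2DS/H) = √(2 × 40,976 × 127 / 21.14) ≈ 701.66.
At Q*, ordering cost (D/Q*)S equals holding cost (Q*/2)H, each = √(DSH/2).
Minimum total = √(2DSH) = √(2 × 40,976 × 127 × 21.14) ≈ 14833.175.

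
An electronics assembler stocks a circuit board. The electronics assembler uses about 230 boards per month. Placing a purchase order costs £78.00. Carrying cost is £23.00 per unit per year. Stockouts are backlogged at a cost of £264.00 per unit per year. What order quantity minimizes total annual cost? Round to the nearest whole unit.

Annual demand D = 230 × 12 = 2,760.
With planned backorders, Q* = √(2DS/H) · √((H+B)/B).
√(2DS/H) = √(2 × 2,760 × 78 / 23) = 136.821.
√((H+B)/B) = √((23+264)/264) = 1.0427.
Q* ≈ 142.657.

Q* ≈ 143 boards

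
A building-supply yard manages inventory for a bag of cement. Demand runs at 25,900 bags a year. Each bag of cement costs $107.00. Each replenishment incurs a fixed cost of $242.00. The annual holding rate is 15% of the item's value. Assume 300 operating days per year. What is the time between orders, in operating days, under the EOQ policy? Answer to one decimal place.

T ≈ 10.2 days

Holding cost H = 0.15 × $107.00 = $16.0500 per unit per year.
Q* = √(2DS/H) = √(2 × 25,900 × 242 / 16.05) ≈ 883.76.
Cycle time = Q*/D × 300 = 883.76 / 25,900 × 300 ≈ 10.237 days.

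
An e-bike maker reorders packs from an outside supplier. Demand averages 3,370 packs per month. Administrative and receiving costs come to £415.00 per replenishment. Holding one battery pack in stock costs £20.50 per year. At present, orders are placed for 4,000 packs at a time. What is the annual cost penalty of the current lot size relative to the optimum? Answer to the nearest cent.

Extra cost ≈ £18,964.25 per year

Annual demand D = 3,370 × 12 = 40,440.
EOQ = √(2DS/H) = √(2 × 40,440 × 415 / 20.5) ≈ 1279.58.
Cost at Q* = (D/Q*)S + (Q*/2)H = √(2DSH) ≈ £26,231.40.
Cost at Q = 4,000: (40,440/4,000)×415 + (4,000/2)×20.5 = £4,195.65 + £41,000.00 = £45,195.65.
Excess = £45,195.65 − £26,231.40 = £18,964.25.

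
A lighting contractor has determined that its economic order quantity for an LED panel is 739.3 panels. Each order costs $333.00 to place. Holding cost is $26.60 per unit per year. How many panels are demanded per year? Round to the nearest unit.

The basic EOQ model gives Q* = √(2DS/H); rearrange for the unknown.
From Q* = √(2DS/H): D = Q*²H / (2S) = 739.3² × 26.6 / (2 × 333) = 21829.753.

D ≈ 21,830 panels per year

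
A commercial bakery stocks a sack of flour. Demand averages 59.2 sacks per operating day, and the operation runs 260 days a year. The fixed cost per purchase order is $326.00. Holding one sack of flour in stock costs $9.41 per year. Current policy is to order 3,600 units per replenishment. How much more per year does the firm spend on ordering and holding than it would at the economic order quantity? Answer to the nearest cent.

Extra cost ≈ $8,614.07 per year

Annual demand D = 59.2 × 260 = 15,392.
EOQ = √(2DS/H) = √(2 × 15,392 × 326 / 9.41) ≈ 1032.71.
Cost at Q* = (D/Q*)S + (Q*/2)H = √(2DSH) ≈ $9,717.76.
Cost at Q = 3,600: (15,392/3,600)×326 + (3,600/2)×9.41 = $1,393.83 + $16,938.00 = $18,331.83.
Excess = $18,331.83 − $9,717.76 = $8,614.07.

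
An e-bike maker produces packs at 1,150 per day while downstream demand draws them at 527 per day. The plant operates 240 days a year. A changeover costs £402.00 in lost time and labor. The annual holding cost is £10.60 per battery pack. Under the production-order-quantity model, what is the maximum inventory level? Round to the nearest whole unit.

I_max ≈ 2,280 packs

Annual demand D = 527 × 240 = 126,480.
Production build-up factor (1 − d/p) = 1 − 527/1,150 = 0.5417.
Q* = √(2DS / (H(1 − d/p))) = √(2 × 126,480 × 402 / (10.6 × 0.5417)).
= √(101,689,920 / 5.7424) ≈ 4208.147.
Maximum inventory = Q*(1 − d/p) = 4208.147 × 0.5417 ≈ 2279.718.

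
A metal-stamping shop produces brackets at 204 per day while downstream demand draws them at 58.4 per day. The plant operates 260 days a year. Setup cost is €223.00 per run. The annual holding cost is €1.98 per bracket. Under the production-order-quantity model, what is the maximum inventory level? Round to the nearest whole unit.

I_max ≈ 1,562 brackets

Annual demand D = 58.4 × 260 = 15,184.
Production build-up factor (1 − d/p) = 1 − 58.4/204 = 0.7137.
Q* = √(2DS / (H(1 − d/p))) = √(2 × 15,184 × 223 / (1.98 × 0.7137)).
= √(6,772,064 / 1.4132) ≈ 2189.084.
Maximum inventory = Q*(1 − d/p) = 2189.084 × 0.7137 ≈ 1562.405.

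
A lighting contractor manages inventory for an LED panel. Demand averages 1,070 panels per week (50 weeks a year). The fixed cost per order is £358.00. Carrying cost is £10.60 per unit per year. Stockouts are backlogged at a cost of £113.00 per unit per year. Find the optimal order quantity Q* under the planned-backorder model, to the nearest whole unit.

Annual demand D = 1,070 × 50 = 53,500.
With planned backorders, Q* = √(2DS/H) · √((H+B)/B).
√(2DS/H) = √(2 × 53,500 × 358 / 10.6) = 1900.993.
√((H+B)/B) = √((10.6+113)/113) = 1.0459.
Q* ≈ 1988.156.

Q* ≈ 1,988 panels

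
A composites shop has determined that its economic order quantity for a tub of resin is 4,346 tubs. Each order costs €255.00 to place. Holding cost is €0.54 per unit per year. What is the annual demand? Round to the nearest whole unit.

Squaring Q* = √(2DS/H) gives Q*² = 2DS/H.
From Q* = √(2DS/H): D = Q*²H / (2S) = 4,346² × 0.54 / (2 × 255) = 19998.758.

D ≈ 19,999 tubs per year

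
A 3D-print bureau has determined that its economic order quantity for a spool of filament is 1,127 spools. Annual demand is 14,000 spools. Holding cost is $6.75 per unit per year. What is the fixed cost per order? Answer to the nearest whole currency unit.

S ≈ $306

Squaring Q* = √(2DS/H) gives Q*² = 2DS/H.
From Q* = √(2DS/H): S = Q*²H / (2D) = 1,127² × 6.75 / (2 × 14,000) = 306.1918.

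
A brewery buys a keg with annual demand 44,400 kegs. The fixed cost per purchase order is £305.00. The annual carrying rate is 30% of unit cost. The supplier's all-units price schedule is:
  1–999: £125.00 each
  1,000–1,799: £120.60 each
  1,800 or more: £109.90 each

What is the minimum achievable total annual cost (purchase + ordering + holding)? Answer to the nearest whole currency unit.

TC* ≈ £4,916,756

Holding cost per unit per year at price C is H = 0.30·C.
Evaluate total cost at each tier's feasible EOQ or, if the EOQ is below the tier, at the tier's minimum quantity.
EOQ at £125.00 = 849.8 (feasible in tier 1): TC = 44,400×£125.00 + (44,400/849.8)×305 + (849.8/2)×0.30×£125.00 = £5,581,869.26.
EOQ at £120.60 = 865.2 < 1000, so use break Q=1000: TC = 44,400×£120.60 + (44,400/1000.0)×305 + (1000.0/2)×0.30×£120.60 = £5,386,272.00.
EOQ at £109.90 = 906.4 < 1800, so use break Q=1800: TC = 44,400×£109.90 + (44,400/1800.0)×305 + (1800.0/2)×0.30×£109.90 = £4,916,756.33.
Lowest total cost among the candidates is at Q = 1800.0.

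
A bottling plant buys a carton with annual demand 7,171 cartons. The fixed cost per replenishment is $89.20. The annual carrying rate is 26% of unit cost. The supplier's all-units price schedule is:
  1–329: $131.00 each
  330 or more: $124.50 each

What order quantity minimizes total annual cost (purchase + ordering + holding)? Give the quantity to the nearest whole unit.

Holding cost per unit per year at price C is H = 0.26·C.
Candidates are each tier's EOQ (if it falls in that tier) and each price-break quantity.
EOQ at $131.00 = 193.8 (feasible in tier 1): TC = 7,171×$131.00 + (7,171/193.8)×89.2 + (193.8/2)×0.26×$131.00 = $946,002.00.
EOQ at $124.50 = 198.8 < 330, so use break Q=330: TC = 7,171×$124.50 + (7,171/330.0)×89.2 + (330.0/2)×0.26×$124.50 = $900,068.89.
Lowest total cost is $900,068.89 at Q = 330.0.

Q* ≈ 330 cartons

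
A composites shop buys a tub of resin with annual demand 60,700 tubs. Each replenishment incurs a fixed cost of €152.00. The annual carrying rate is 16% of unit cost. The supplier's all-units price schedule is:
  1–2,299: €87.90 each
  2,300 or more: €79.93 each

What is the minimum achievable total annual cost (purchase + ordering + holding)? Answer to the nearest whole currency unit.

TC* ≈ €4,870,470

Holding cost per unit per year at price C is H = 0.16·C.
Candidates are each tier's EOQ (if it falls in that tier) and each price-break quantity.
EOQ at €87.90 = 1145.5 (feasible in tier 1): TC = 60,700×€87.90 + (60,700/1145.5)×152 + (1145.5/2)×0.16×€87.90 = €5,351,639.63.
EOQ at €79.93 = 1201.2 < 2300, so use break Q=2300: TC = 60,700×€79.93 + (60,700/2300.0)×152 + (2300.0/2)×0.16×€79.93 = €4,870,469.60.
Lowest total cost among the candidates is at Q = 2300.0.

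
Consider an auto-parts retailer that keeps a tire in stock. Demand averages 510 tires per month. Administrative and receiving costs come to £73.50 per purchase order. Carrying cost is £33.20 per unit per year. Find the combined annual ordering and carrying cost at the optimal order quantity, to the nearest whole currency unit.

TC* ≈ £5,465

Annual demand D = 510 × 12 = 6,120.
Q* = √(2DS/H) = √(2 × 6,120 × 73.5 / 33.2) ≈ 164.61.
At the optimum the two cost components are equal, so total cost = 2·(Q*/2)H = Q*·H.
Minimum total = √(2DSH) = √(2 × 6,120 × 73.5 × 33.2) ≈ 5465.167.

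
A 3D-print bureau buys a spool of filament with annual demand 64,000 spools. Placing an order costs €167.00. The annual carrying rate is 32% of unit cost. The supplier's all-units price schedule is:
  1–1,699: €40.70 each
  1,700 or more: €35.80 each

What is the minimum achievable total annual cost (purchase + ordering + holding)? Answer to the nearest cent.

Holding cost per unit per year at price C is H = 0.32·C.
Candidates are each tier's EOQ (if it falls in that tier) and each price-break quantity.
EOQ at €40.70 = 1281.1 (feasible in tier 1): TC = 64,000×€40.70 + (64,000/1281.1)×167 + (1281.1/2)×0.32×€40.70 = €2,621,485.35.
EOQ at €35.80 = 1366.0 < 1700, so use break Q=1700: TC = 64,000×€35.80 + (64,000/1700.0)×167 + (1700.0/2)×0.32×€35.80 = €2,307,224.66.
Lowest total cost among the candidates is at Q = 1700.0.

TC* ≈ €2,307,224.66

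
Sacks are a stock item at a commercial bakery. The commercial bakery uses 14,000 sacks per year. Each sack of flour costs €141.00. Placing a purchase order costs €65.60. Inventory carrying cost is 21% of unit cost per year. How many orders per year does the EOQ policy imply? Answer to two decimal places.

Holding cost H = 0.21 × €141.00 = €29.6100 per unit per year.
The optimal lot size = √(2DS/H) = √(2 × 14,000 × 65.6 / 29.61) ≈ 249.06.
Orders per year = D / Q* = 14,000 / 249.06 ≈ 56.210.

N ≈ 56.21 orders per year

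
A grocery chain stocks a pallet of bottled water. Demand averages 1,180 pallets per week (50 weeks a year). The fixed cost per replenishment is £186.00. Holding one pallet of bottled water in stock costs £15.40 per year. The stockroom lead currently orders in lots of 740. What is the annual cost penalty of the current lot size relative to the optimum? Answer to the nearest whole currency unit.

Annual demand D = 1,180 × 50 = 59,000.
EOQ = √(2DS/H) = √(2 × 59,000 × 186 / 15.4) ≈ 1193.82.
Cost at Q* = (D/Q*)S + (Q*/2)H = √(2DSH) ≈ £18,384.75.
Cost at Q = 740: (59,000/740)×186 + (740/2)×15.4 = £14,829.73 + £5,698.00 = £20,527.73.
Excess = £20,527.73 − £18,384.75 = £2,142.98.

Extra cost ≈ £2,143 per year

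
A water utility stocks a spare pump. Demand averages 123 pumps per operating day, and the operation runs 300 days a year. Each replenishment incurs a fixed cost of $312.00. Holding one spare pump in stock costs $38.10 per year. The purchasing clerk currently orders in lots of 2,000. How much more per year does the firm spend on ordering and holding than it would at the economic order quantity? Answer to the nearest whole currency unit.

Extra cost ≈ $14,238 per year

Annual demand D = 123 × 300 = 36,900.
EOQ = √(2DS/H) = √(2 × 36,900 × 312 / 38.1) ≈ 777.40.
Cost at Q* = (D/Q*)S + (Q*/2)H = √(2DSH) ≈ $29,618.83.
Cost at Q = 2,000: (36,900/2,000)×312 + (2,000/2)×38.1 = $5,756.40 + $38,100.00 = $43,856.40.
Excess = $43,856.40 − $29,618.83 = $14,237.57.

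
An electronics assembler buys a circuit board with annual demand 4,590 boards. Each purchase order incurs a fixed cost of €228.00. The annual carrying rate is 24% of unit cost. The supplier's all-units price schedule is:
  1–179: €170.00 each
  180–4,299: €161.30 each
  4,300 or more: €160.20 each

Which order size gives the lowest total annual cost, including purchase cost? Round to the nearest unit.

Holding cost per unit per year at price C is H = 0.24·C.
Evaluate total cost at each tier's feasible EOQ or, if the EOQ is below the tier, at the tier's minimum quantity.
Tier 1 (€170.00): EOQ = 226.5 exceeds tier's upper bound 179, so this tier is dominated.
EOQ at €161.30 = 232.5 (feasible in tier 2): TC = 4,590×€161.30 + (4,590/232.5)×228 + (232.5/2)×0.24×€161.30 = €749,368.43.
EOQ at €160.20 = 233.3 < 4300, so use break Q=4300: TC = 4,590×€160.20 + (4,590/4300.0)×228 + (4300.0/2)×0.24×€160.20 = €818,224.58.
Lowest total cost is €749,368.43 at Q = 232.5.

Q* ≈ 233 boards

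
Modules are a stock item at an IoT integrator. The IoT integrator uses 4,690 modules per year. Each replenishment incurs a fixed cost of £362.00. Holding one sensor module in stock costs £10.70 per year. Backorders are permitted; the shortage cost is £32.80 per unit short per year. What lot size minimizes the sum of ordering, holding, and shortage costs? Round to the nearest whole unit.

Q* ≈ 649 modules

With planned backorders, Q* = √(2DS/H) · √((H+B)/B).
√(2DS/H) = √(2 × 4,690 × 362 / 10.7) = 563.331.
√((H+B)/B) = √((10.7+32.8)/32.8) = 1.1516.
Q* ≈ 648.741.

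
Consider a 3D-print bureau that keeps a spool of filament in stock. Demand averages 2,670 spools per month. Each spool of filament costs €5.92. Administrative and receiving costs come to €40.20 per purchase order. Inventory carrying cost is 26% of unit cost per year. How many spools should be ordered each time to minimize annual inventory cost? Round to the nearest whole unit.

Q* ≈ 1,294 spools

Annual demand D = 2,670 × 12 = 32,040.
Holding cost H = 0.26 × €5.92 = €1.5392 per unit per year.
EOQ = √(2DS / H) = √(2 × 32,040 × 40.2 / 1.5392).
= √(2,576,016 / 1.5392) = √1,673,607.0686 ≈ 1293.680.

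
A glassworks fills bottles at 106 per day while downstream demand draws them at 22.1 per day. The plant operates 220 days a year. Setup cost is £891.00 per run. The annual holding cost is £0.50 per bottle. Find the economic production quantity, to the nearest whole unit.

Annual demand D = 22.1 × 220 = 4,862.
Production build-up factor (1 − d/p) = 1 − 22.1/106 = 0.7915.
Q* = √(2DS / (H(1 − d/p))) = √(2 × 4,862 × 891 / (0.5 × 0.7915)).
= √(8,664,084 / 0.3958) ≈ 4678.949.

Q* ≈ 4,679 bottles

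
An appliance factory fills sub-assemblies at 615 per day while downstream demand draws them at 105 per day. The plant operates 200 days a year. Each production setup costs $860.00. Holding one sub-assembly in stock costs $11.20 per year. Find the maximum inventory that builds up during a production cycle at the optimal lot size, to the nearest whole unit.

Annual demand D = 105 × 200 = 21,000.
Production build-up factor (1 − d/p) = 1 − 105/615 = 0.8293.
Q* = √(2DS / (H(1 − d/p))) = √(2 × 21,000 × 860 / (11.2 × 0.8293)).
= √(36,120,000 / 9.2878) ≈ 1972.047.
Maximum inventory = Q*(1 − d/p) = 1972.047 × 0.8293 ≈ 1635.356.

I_max ≈ 1,635 sub-assemblies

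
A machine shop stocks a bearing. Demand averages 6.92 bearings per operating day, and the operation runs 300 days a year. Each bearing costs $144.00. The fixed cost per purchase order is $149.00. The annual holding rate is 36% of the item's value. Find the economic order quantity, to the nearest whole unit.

Q* ≈ 109 bearings

Annual demand D = 6.92 × 300 = 2,076.
Holding cost H = 0.36 × $144.00 = $51.8400 per unit per year.
EOQ = √(2DS / H) = √(2 × 2,076 × 149 / 51.84).
= √(618,648 / 51.84) = √11,933.7963 ≈ 109.242.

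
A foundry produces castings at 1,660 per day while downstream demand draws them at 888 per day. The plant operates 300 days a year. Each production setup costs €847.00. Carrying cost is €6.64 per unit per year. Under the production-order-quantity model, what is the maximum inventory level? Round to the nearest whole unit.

I_max ≈ 5,622 castings

Annual demand D = 888 × 300 = 266,400.
Production build-up factor (1 − d/p) = 1 − 888/1,660 = 0.4651.
Q* = √(2DS / (H(1 − d/p))) = √(2 × 266,400 × 847 / (6.64 × 0.4651)).
= √(451,281,600 / 3.088) ≈ 12088.855.
Maximum inventory = Q*(1 − d/p) = 12088.855 × 0.4651 ≈ 5622.046.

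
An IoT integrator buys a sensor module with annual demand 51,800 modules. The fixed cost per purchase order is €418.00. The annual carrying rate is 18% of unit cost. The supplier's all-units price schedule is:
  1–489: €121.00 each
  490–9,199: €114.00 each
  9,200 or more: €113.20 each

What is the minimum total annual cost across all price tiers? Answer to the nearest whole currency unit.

Holding cost per unit per year at price C is H = 0.18·C.
Evaluate total cost at each tier's feasible EOQ or, if the EOQ is below the tier, at the tier's minimum quantity.
Tier 1 (€121.00): EOQ = 1410.1 exceeds tier's upper bound 489, so this tier is dominated.
EOQ at €114.00 = 1452.7 (feasible in tier 2): TC = 51,800×€114.00 + (51,800/1452.7)×418 + (1452.7/2)×0.18×€114.00 = €5,935,009.64.
EOQ at €113.20 = 1457.8 < 9200, so use break Q=9200: TC = 51,800×€113.20 + (51,800/9200.0)×418 + (9200.0/2)×0.18×€113.20 = €5,959,843.12.
Lowest total cost among the candidates is at Q = 1452.7.

TC* ≈ €5,935,010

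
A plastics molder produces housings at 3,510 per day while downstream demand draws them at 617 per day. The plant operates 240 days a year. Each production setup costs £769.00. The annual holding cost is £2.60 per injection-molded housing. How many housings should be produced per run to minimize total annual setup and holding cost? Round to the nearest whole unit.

Annual demand D = 617 × 240 = 148,080.
Production build-up factor (1 − d/p) = 1 − 617/3,510 = 0.8242.
Q* = √(2DS / (H(1 − d/p))) = √(2 × 148,080 × 769 / (2.6 × 0.8242)).
= √(227,747,040 / 2.143) ≈ 10309.059.

Q* ≈ 10,309 housings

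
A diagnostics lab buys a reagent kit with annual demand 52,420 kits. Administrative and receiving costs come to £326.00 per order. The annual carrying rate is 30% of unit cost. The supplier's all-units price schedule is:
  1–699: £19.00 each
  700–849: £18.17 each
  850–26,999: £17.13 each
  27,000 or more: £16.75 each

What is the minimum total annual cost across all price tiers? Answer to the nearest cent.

Holding cost per unit per year at price C is H = 0.30·C.
Evaluate total cost at each tier's feasible EOQ or, if the EOQ is below the tier, at the tier's minimum quantity.
Tier 1 (£19.00): EOQ = 2448.7 exceeds tier's upper bound 699, so this tier is dominated.
Tier 2 (£18.17): EOQ = 2504.0 exceeds tier's upper bound 849, so this tier is dominated.
EOQ at £17.13 = 2578.9 (feasible in tier 3): TC = 52,420×£17.13 + (52,420/2578.9)×326 + (2578.9/2)×0.30×£17.13 = £911,207.52.
EOQ at £16.75 = 2608.0 < 27000, so use break Q=27000: TC = 52,420×£16.75 + (52,420/27000.0)×326 + (27000.0/2)×0.30×£16.75 = £946,505.42.
Lowest total cost among the candidates is at Q = 2578.9.

TC* ≈ £911,207.52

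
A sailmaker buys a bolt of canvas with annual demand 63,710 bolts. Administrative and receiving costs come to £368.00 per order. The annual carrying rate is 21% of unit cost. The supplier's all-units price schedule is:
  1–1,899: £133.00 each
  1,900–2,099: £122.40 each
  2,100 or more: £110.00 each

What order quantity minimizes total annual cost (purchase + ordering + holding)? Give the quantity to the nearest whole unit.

Holding cost per unit per year at price C is H = 0.21·C.
For each price level, check whether its EOQ is feasible; otherwise the best quantity at that price is the breakpoint.
EOQ at £133.00 = 1295.7 (feasible in tier 1): TC = 63,710×£133.00 + (63,710/1295.7)×368 + (1295.7/2)×0.21×£133.00 = £8,509,619.13.
EOQ at £122.40 = 1350.6 < 1900, so use break Q=1900: TC = 63,710×£122.40 + (63,710/1900.0)×368 + (1900.0/2)×0.21×£122.40 = £7,834,862.42.
EOQ at £110.00 = 1424.7 < 2100, so use break Q=2100: TC = 63,710×£110.00 + (63,710/2100.0)×368 + (2100.0/2)×0.21×£110.00 = £7,043,519.42.
Lowest total cost is £7,043,519.42 at Q = 2100.0.

Q* ≈ 2,100 bolts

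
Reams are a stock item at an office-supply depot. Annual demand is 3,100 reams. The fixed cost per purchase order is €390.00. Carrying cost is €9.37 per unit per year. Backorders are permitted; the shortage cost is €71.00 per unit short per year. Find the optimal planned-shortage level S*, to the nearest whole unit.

S* ≈ 63 reams

With planned backorders, Q* = √(2DS/H) · √((H+B)/B).
√(2DS/H) = √(2 × 3,100 × 390 / 9.37) = 507.994.
√((H+B)/B) = √((9.37+71)/71) = 1.0639.
Q* ≈ 540.476.
S* = Q* · H/(H+B) = 540.476 × 9.37/80.37 ≈ 63.012.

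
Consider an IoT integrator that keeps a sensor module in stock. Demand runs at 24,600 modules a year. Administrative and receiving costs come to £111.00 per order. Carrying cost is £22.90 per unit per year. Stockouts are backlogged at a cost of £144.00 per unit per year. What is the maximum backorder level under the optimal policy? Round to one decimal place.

S* ≈ 72.1 modules

With planned backorders, Q* = √(2DS/H) · √((H+B)/B).
√(2DS/H) = √(2 × 24,600 × 111 / 22.9) = 488.344.
√((H+B)/B) = √((22.9+144)/144) = 1.0766.
Q* ≈ 525.743.
S* = Q* · H/(H+B) = 525.743 × 22.9/166.9 ≈ 72.136.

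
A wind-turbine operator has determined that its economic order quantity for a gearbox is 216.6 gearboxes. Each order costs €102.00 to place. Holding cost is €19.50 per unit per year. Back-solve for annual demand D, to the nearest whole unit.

D ≈ 4,485 gearboxes per year

Invert the EOQ relation Q*² = 2DS/H.
From Q* = √(2DS/H): D = Q*²H / (2S) = 216.6² × 19.5 / (2 × 102) = 4484.576.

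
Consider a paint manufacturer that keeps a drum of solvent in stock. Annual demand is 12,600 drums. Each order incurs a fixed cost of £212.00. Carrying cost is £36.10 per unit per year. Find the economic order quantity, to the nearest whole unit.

Q* ≈ 385 drums

EOQ = √(2DS / H) = √(2 × 12,600 × 212 / 36.1).
= √(5,342,400 / 36.1) = √147,988.9197 ≈ 384.693.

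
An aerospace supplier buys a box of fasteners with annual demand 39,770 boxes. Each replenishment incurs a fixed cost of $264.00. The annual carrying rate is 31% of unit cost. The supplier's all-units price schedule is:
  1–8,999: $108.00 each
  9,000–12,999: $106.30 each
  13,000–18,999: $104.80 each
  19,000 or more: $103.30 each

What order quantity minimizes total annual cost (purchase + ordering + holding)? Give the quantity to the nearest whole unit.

Q* ≈ 792 boxes

Holding cost per unit per year at price C is H = 0.31·C.
Candidates are each tier's EOQ (if it falls in that tier) and each price-break quantity.
EOQ at $108.00 = 792.0 (feasible in tier 1): TC = 39,770×$108.00 + (39,770/792.0)×264 + (792.0/2)×0.31×$108.00 = $4,321,674.75.
EOQ at $106.30 = 798.3 < 9000, so use break Q=9000: TC = 39,770×$106.30 + (39,770/9000.0)×264 + (9000.0/2)×0.31×$106.30 = $4,377,006.09.
EOQ at $104.80 = 804.0 < 13000, so use break Q=13000: TC = 39,770×$104.80 + (39,770/13000.0)×264 + (13000.0/2)×0.31×$104.80 = $4,379,875.64.
EOQ at $103.30 = 809.8 < 19000, so use break Q=19000: TC = 39,770×$103.30 + (39,770/19000.0)×264 + (19000.0/2)×0.31×$103.30 = $4,413,012.09.
Lowest total cost is $4,321,674.75 at Q = 792.0.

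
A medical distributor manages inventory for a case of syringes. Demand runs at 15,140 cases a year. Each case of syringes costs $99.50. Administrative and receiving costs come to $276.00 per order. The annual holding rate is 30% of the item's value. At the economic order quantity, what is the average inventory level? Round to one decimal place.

Average inventory ≈ 264.6 cases

Holding cost H = 0.30 × $99.50 = $29.8500 per unit per year.
The optimal lot size = √(2DS/H) = √(2 × 15,140 × 276 / 29.85) ≈ 529.13.
Average inventory = Q*/2 ≈ 529.13 / 2 = 264.564.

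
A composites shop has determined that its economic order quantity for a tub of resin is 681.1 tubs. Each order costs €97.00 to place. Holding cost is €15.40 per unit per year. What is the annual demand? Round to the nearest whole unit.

The basic EOQ model gives Q* = √(2DS/H); rearrange for the unknown.
From Q* = √(2DS/H): D = Q*²H / (2S) = 681.1² × 15.4 / (2 × 97) = 36824.830.

D ≈ 36,825 tubs per year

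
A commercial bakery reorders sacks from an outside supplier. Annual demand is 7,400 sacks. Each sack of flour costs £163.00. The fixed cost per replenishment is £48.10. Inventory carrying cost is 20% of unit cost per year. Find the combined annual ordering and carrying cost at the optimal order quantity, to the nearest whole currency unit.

TC* ≈ £4,817

Holding cost H = 0.20 × £163.00 = £32.6000 per unit per year.
The optimal lot size = √(2DS/H) = √(2 × 7,400 × 48.1 / 32.6) ≈ 147.77.
At Q*, ordering cost (D/Q*)S equals holding cost (Q*/2)H, each = √(DSH/2).
Minimum total = √(2DSH) = √(2 × 7,400 × 48.1 × 32.6) ≈ 4817.394.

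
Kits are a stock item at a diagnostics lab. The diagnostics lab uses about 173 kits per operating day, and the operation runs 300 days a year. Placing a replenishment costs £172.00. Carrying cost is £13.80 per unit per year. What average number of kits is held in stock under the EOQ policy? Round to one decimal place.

Average inventory ≈ 568.7 kits

Annual demand D = 173 × 300 = 51,900.
EOQ = √(2DS/H) = √(2 × 51,900 × 172 / 13.8) ≈ 1137.43.
Average inventory = Q*/2 ≈ 1137.43 / 2 = 568.713.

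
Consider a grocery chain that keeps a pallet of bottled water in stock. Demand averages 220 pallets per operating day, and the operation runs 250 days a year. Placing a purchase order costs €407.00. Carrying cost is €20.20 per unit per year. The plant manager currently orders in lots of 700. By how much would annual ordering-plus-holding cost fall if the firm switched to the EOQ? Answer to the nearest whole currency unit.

Extra cost ≈ €8,976 per year

Annual demand D = 220 × 250 = 55,000.
EOQ = √(2DS/H) = √(2 × 55,000 × 407 / 20.2) ≈ 1488.74.
Cost at Q* = (D/Q*)S + (Q*/2)H = √(2DSH) ≈ €30,072.48.
Cost at Q = 700: (55,000/700)×407 + (700/2)×20.2 = €31,978.57 + €7,070.00 = €39,048.57.
Excess = €39,048.57 − €30,072.48 = €8,976.09.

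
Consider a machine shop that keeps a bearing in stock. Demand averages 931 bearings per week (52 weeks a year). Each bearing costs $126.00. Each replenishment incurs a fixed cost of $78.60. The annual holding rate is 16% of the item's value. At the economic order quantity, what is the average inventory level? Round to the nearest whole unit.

Annual demand D = 931 × 52 = 48,412.
Holding cost H = 0.16 × $126.00 = $20.1600 per unit per year.
EOQ = √(2DS/H) = √(2 × 48,412 × 78.6 / 20.16) ≈ 614.41.
Average inventory = Q*/2 ≈ 614.41 / 2 = 307.204.

Average inventory ≈ 307 bearings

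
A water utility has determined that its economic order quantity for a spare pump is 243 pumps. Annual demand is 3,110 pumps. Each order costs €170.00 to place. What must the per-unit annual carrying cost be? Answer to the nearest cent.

Squaring Q* = √(2DS/H) gives Q*² = 2DS/H.
From Q* = √(2DS/H): H = 2DS / Q*² = 2 × 3,110 × 170 / 243² = 17.9072.

H ≈ €17.91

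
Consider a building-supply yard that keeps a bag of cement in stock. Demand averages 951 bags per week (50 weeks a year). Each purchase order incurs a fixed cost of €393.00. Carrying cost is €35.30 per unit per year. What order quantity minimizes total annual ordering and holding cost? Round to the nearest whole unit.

Q* ≈ 1,029 bags

Annual demand D = 951 × 50 = 47,550.
EOQ = √(2DS / H) = √(2 × 47,550 × 393 / 35.3).
= √(37,374,300 / 35.3) = √1,058,762.0397 ≈ 1028.962.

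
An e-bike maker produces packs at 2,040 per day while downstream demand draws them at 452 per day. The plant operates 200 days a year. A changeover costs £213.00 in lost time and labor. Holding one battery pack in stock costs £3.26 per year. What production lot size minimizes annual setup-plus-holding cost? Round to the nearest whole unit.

Q* ≈ 3,896 packs

Annual demand D = 452 × 200 = 90,400.
Production build-up factor (1 − d/p) = 1 − 452/2,040 = 0.7784.
Q* = √(2DS / (H(1 − d/p))) = √(2 × 90,400 × 213 / (3.26 × 0.7784)).
= √(38,510,400 / 2.5377) ≈ 3895.561.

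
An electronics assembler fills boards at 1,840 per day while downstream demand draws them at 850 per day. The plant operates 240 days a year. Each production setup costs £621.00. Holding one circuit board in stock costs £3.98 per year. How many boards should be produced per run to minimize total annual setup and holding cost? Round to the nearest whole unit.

Annual demand D = 850 × 240 = 204,000.
Production build-up factor (1 − d/p) = 1 − 850/1,840 = 0.5380.
Q* = √(2DS / (H(1 − d/p))) = √(2 × 204,000 × 621 / (3.98 × 0.5380)).
= √(253,368,000 / 2.1414) ≈ 10877.414.

Q* ≈ 10,877 boards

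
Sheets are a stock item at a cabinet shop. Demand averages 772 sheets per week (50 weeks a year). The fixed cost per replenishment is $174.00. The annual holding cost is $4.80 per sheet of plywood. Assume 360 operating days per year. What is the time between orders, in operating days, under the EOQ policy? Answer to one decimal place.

Annual demand D = 772 × 50 = 38,600.
The optimal lot size = √(2DS/H) = √(2 × 38,600 × 174 / 4.8) ≈ 1672.87.
Cycle time = Q*/D × 360 = 1672.87 / 38,600 × 360 ≈ 15.602 days.

T ≈ 15.6 days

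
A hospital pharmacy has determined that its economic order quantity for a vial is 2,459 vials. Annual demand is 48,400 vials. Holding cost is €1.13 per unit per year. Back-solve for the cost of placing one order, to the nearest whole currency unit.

S ≈ €71

The basic EOQ model gives Q* = √(2DS/H); rearrange for the unknown.
From Q* = √(2DS/H): S = Q*²H / (2D) = 2,459² × 1.13 / (2 × 48,400) = 70.5863.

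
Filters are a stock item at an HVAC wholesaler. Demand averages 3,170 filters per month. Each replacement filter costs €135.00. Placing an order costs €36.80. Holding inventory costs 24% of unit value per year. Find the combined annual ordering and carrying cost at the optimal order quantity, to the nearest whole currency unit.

TC* ≈ €9,524

Annual demand D = 3,170 × 12 = 38,040.
Holding cost H = 0.24 × €135.00 = €32.4000 per unit per year.
EOQ = √(2DS/H) = √(2 × 38,040 × 36.8 / 32.4) ≈ 293.96.
At the optimum the two cost components are equal, so total cost = 2·(Q*/2)H = Q*·H.
Minimum total = √(2DSH) = √(2 × 38,040 × 36.8 × 32.4) ≈ 9524.269.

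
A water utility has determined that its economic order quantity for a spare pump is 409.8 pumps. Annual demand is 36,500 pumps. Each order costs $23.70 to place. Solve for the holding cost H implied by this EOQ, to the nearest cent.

H ≈ $10.30

Invert the EOQ relation Q*² = 2DS/H.
From Q* = √(2DS/H): H = 2DS / Q*² = 2 × 36,500 × 23.7 / 409.8² = 10.3021.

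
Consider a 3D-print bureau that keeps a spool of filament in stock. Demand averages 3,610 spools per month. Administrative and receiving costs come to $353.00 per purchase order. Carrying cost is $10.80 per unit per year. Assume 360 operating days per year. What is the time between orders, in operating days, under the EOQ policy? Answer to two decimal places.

T ≈ 13.98 days

Annual demand D = 3,610 × 12 = 43,320.
Q* = √(2DS/H) = √(2 × 43,320 × 353 / 10.8) ≈ 1682.81.
Cycle time = Q*/D × 360 = 1682.81 / 43,320 × 360 ≈ 13.985 days.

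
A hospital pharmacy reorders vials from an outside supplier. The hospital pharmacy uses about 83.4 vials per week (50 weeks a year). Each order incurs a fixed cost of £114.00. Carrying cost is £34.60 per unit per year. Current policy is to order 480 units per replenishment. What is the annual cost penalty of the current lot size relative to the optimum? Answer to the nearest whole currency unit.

Annual demand D = 83.4 × 50 = 4,170.
EOQ = √(2DS/H) = √(2 × 4,170 × 114 / 34.6) ≈ 165.77.
Cost at Q* = (D/Q*)S + (Q*/2)H = √(2DSH) ≈ £5,735.53.
Cost at Q = 480: (4,170/480)×114 + (480/2)×34.6 = £990.38 + £8,304.00 = £9,294.38.
Excess = £9,294.38 − £5,735.53 = £3,558.85.

Extra cost ≈ £3,559 per year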